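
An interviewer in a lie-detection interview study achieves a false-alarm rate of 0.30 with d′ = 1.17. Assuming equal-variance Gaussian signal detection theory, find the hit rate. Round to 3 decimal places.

hit rate = 0.741

z(false-alarm rate) = z(0.30) = -0.5244
z(H) = z(FA) + d' = -0.5244 + 1.17 = 0.6456
hit rate = Φ(0.6456) = 0.7407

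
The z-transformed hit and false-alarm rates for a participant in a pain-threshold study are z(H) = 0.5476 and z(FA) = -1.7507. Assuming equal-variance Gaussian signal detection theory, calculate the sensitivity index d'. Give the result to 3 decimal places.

d' = 2.298

d' = z(H) − z(FA) = 0.5476 − (-1.7507) = 2.2983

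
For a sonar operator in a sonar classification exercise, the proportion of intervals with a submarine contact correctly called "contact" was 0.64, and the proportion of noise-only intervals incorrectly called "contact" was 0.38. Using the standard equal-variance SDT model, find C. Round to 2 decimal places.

C = -0.03

z(H) = 0.358
z(FA) = -0.305
c = −½·[z(H) + z(FA)] = −0.5 × (0.358 + (-0.305)) = -0.0265
c < 0: the sonar operator has a liberal response bias.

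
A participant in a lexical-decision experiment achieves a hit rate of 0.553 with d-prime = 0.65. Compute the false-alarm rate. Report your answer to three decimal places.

false-alarm rate = 0.303

z(hit rate) = z(0.553) = 0.1332
z(FA) = z(H) − d' = 0.1332 − 0.65 = -0.5168
false-alarm rate = Φ(-0.5168) = 0.3026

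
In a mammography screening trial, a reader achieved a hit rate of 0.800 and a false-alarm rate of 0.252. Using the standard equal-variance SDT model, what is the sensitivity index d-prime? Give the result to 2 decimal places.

Φ⁻¹(0.800) = 0.842, Φ⁻¹(0.252) = -0.668
d' = z(H) − z(FA) = 0.842 − (-0.668) = 1.510

d-prime = 1.51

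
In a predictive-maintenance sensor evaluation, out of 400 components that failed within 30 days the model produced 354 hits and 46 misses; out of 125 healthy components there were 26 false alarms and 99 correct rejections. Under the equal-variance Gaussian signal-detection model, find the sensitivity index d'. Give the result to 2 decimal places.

d' = 2.01

H = 354/400 = 0.8850
FA = 26/125 = 0.2080
z(H) = z(0.8850) = 1.2004
z(FA) = z(0.2080) = -0.8134
d' = z(H) − z(FA) = 1.2004 − (-0.8134) = 2.0138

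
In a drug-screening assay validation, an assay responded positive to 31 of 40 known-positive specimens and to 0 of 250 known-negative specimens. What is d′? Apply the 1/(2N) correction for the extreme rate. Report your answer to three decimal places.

d′ = 3.634

The false-alarm rate is 0/250 = 0, so apply the 1/(2N) correction: FA → 1/(2·250) = 0.00200.
z(H) = z(0.77500) = 0.7554
z(FA) = z(0.00200) = -2.8782
d' = 0.7554 − (-2.8782) = 3.6336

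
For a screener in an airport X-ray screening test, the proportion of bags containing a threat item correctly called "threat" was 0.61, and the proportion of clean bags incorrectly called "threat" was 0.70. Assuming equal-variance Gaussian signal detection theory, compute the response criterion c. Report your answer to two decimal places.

z(H) = z(0.61) = 0.279
z(FA) = z(0.70) = 0.524
c = −½·[z(H) + z(FA)] = −0.5 × (0.279 + 0.524) = -0.4015

c = -0.40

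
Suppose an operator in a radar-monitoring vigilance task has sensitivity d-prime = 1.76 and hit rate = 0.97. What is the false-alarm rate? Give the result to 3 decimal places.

false-alarm rate = 0.548

z(hit rate) = z(0.97) = 1.8808
z(FA) = z(H) − d' = 1.8808 − 1.76 = 0.1208
false-alarm rate = Φ(0.1208) = 0.5481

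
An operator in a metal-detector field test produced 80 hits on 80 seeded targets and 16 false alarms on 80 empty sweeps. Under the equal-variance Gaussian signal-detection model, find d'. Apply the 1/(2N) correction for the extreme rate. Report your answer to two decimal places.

d' = 3.34

The hit rate is 80/80 = 1, so apply the 1/(2N) correction: H → 1 − 1/(2·80) = 0.99375.
z(H) = z(0.99375) = 2.498
z(FA) = z(0.20000) = -0.842
d' = 2.498 − (-0.842) = 3.340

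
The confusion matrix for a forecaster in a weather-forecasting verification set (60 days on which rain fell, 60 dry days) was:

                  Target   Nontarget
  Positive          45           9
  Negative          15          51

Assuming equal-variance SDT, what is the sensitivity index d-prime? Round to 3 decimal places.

d-prime = 1.711

H = 45/60 = 0.7500
FA = 9/60 = 0.1500
z(H) = z(0.7500) = 0.6745
z(FA) = z(0.1500) = -1.0364
d' = z(H) − z(FA) = 0.6745 − (-1.0364) = 1.7109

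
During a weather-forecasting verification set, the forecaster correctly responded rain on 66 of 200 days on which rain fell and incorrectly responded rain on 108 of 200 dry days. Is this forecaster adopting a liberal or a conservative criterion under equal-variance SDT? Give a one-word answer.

z(H) = -0.440, z(FA) = 0.100
c = −½·(z(H) + z(FA)) = 0.170
c > 0 → conservative criterion (biased toward responding “no”).

conservative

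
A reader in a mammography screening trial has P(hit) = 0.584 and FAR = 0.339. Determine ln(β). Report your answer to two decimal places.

ln β = 0.06

z(0.584) = 0.212, z(0.339) = -0.415
ln β = −½·[z(H)² − z(FA)²] = −0.5 × (0.045 − 0.172) = 0.0635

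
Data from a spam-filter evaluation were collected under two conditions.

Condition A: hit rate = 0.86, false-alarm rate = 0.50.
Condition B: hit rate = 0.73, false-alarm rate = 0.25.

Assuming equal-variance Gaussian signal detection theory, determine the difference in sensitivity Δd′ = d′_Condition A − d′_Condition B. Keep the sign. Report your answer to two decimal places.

Condition A: z(0.86) = 1.080, z(0.50) = 0.000, d' = 1.080
Condition B: z(0.73) = 0.613, z(0.25) = -0.674, d' = 1.287
Δd' = d'_Condition A − d'_Condition B = 1.080 − 1.287 = -0.207
Condition B has the higher sensitivity.

Δd′ = -0.21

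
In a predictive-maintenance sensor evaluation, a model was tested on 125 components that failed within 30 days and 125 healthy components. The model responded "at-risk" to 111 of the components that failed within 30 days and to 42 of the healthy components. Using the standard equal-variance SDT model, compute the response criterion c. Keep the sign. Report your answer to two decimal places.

H = 111/125 = 0.8880
FA = 42/125 = 0.3360
z(H) = 1.2160
z(FA) = -0.4234
c = −½·[z(H) + z(FA)] = −0.5 × (1.2160 + (-0.4234)) = -0.3963

c = -0.40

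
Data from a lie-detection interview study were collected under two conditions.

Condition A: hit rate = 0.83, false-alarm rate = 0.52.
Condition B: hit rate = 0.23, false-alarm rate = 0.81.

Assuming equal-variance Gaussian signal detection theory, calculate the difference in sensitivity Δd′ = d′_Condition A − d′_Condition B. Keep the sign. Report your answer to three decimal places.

Δd′ = 2.521

Condition A: z(0.83) = 0.9542, z(0.52) = 0.0502, d' = 0.9040
Condition B: z(0.23) = -0.7388, z(0.81) = 0.8779, d' = -1.6167
Δd' = d'_Condition A − d'_Condition B = 0.9040 − (-1.6167) = 2.5207
Condition A has the higher sensitivity.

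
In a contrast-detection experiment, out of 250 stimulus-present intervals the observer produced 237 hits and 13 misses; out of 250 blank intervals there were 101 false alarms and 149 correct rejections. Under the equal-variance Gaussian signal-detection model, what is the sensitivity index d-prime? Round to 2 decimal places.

d-prime = 1.87

H = 237/250 = 0.9480
FA = 101/250 = 0.4040
z(0.9480) = 1.6258, z(0.4040) = -0.2430
d' = z(H) − z(FA) = 1.6258 − (-0.2430) = 1.8688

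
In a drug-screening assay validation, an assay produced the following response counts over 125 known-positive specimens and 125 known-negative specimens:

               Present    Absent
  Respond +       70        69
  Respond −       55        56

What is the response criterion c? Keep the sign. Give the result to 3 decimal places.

H = 70/125 = 0.5600
FA = 69/125 = 0.5520
z(H) = 0.1510
z(FA) = 0.1307
c = −½·[z(H) + z(FA)] = −0.5 × (0.1510 + 0.1307) = -0.14085
c < 0: the assay has a liberal response bias.

c = -0.141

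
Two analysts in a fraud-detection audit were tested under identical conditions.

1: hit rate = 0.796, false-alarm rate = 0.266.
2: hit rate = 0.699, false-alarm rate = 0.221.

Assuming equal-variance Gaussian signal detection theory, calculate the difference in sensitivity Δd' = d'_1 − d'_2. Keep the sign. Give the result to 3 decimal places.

1: z(0.796) = 0.8274, z(0.266) = -0.6250, d' = 1.4524
2: z(0.699) = 0.5215, z(0.221) = -0.7688, d' = 1.2903
Δd' = d'_1 − d'_2 = 1.4524 − 1.2903 = 0.1621
1 has the higher sensitivity.

Δd' = 0.162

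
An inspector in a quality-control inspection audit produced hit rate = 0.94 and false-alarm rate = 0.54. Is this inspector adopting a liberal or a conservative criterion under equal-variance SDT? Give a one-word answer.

z(H) = 1.555, z(FA) = 0.100
c = −½·(z(H) + z(FA)) = -0.8275
c < 0 → liberal criterion (biased toward responding “yes”).

liberal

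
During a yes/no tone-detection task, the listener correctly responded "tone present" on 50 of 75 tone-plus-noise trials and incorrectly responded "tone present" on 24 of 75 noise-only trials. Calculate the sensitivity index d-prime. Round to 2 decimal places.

H = 50/75 = 0.6667
FA = 24/75 = 0.3200
z(H) = 0.431
z(FA) = -0.468
d' = z(H) − z(FA) = 0.431 − (-0.468) = 0.899

d-prime = 0.90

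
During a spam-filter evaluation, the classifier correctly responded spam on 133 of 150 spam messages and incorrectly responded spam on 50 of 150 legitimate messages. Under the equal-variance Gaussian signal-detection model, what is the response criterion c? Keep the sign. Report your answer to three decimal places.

c = -0.389

H = 133/150 = 0.8867
FA = 50/150 = 0.3333
Φ⁻¹(H) = Φ⁻¹(0.8867) = 1.2092
Φ⁻¹(FA) = Φ⁻¹(0.3333) = -0.4308
c = −½·[z(H) + z(FA)] = −0.5 × (1.2092 + (-0.4308)) = -0.3892
c < 0: the classifier has a liberal response bias.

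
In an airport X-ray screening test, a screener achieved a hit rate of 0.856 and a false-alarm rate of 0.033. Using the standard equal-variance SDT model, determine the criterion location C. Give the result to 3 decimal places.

C = 0.388

Φ⁻¹(H) = Φ⁻¹(0.856) = 1.0625
Φ⁻¹(FA) = Φ⁻¹(0.033) = -1.8384
c = −½·[z(H) + z(FA)] = −0.5 × (1.0625 + (-1.8384)) = 0.38795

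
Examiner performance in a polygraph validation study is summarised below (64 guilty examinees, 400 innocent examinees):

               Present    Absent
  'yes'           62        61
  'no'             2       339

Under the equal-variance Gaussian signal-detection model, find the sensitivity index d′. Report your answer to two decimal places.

H = 62/64 = 0.9688
FA = 61/400 = 0.1525
Φ⁻¹(H) = Φ⁻¹(0.9688) = 1.863
Φ⁻¹(FA) = Φ⁻¹(0.1525) = -1.026
d' = z(H) − z(FA) = 1.863 − (-1.026) = 2.889

d′ = 2.89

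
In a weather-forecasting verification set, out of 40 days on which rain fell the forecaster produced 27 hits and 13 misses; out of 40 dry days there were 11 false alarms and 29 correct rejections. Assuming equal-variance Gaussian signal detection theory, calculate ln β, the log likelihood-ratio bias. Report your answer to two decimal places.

ln β = 0.08

H = 27/40 = 0.6750
FA = 11/40 = 0.2750
z(H) = z(0.6750) = 0.454
z(FA) = z(0.2750) = -0.598
ln β = −½·[z(H)² − z(FA)²] = −0.5 × (0.206 − 0.358) = 0.076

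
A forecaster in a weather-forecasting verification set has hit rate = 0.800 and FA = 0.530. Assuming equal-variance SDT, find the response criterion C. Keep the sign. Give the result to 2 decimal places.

z(0.800) = 0.8416, z(0.530) = 0.0753
c = −½·[z(H) + z(FA)] = −0.5 × (0.8416 + 0.0753) = -0.45845
c < 0: the forecaster has a liberal response bias.

C = -0.46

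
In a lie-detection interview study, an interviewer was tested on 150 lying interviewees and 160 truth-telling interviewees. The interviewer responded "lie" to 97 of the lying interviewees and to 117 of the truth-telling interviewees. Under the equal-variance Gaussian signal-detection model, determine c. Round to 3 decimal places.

H = 97/150 = 0.6467
FA = 117/160 = 0.7312
z(H) = z(0.6467) = 0.3764
z(FA) = z(0.7312) = 0.6164
c = −½·[z(H) + z(FA)] = −0.5 × (0.3764 + 0.6164) = -0.4964

c = -0.496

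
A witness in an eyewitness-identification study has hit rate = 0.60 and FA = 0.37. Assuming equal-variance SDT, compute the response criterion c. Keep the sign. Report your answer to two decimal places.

c = 0.04

z(H) = 0.253
z(FA) = -0.332
c = −½·[z(H) + z(FA)] = −0.5 × (0.253 + (-0.332)) = 0.0395
c > 0: the witness has a conservative response bias.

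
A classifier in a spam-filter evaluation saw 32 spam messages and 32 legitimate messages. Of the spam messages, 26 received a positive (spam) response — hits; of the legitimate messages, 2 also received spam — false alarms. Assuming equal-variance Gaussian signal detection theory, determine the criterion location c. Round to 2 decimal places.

c = 0.32

H = 26/32 = 0.8125
FA = 2/32 = 0.0625
Φ⁻¹(H) = Φ⁻¹(0.8125) = 0.887
Φ⁻¹(FA) = Φ⁻¹(0.0625) = -1.534
c = −½·[z(H) + z(FA)] = −0.5 × (0.887 + (-1.534)) = 0.3235
c > 0: the classifier has a conservative response bias.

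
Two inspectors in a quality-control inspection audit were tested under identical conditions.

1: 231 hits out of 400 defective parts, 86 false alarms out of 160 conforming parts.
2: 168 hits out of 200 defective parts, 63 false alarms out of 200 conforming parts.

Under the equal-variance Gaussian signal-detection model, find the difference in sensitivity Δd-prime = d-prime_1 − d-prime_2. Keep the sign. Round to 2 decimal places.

Δd-prime = -1.37

1: z(0.5775) = 0.196, z(0.5375) = 0.094, d' = 0.102
2: z(0.8400) = 0.994, z(0.3150) = -0.482, d' = 1.476
Δd' = d'_1 − d'_2 = 0.102 − 1.476 = -1.374
2 has the higher sensitivity.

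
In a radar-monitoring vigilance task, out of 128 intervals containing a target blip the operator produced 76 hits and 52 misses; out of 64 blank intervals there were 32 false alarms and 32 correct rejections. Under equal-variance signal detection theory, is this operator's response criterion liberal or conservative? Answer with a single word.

z(H) = 0.237, z(FA) = 0.000
c = −½·(z(H) + z(FA)) = -0.1185
c < 0 → liberal criterion (biased toward responding “yes”).

liberal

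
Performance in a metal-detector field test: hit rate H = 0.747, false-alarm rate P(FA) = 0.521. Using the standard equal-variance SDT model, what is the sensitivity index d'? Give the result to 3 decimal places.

Φ⁻¹(0.747) = 0.6651, Φ⁻¹(0.521) = 0.0527
d' = z(H) − z(FA) = 0.6651 − 0.0527 = 0.6124

d' = 0.612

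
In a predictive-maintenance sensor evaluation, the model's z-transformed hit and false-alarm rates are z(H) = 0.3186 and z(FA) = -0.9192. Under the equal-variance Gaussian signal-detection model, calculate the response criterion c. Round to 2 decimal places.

c = 0.30

c = −½·[z(H) + z(FA)] = −½·(0.3186 + (-0.9192)) = 0.3003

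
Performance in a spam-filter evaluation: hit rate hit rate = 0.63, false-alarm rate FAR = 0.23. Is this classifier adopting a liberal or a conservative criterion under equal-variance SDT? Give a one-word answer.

z(H) = 0.332, z(FA) = -0.739
c = −½·(z(H) + z(FA)) = 0.2035
c > 0 → conservative criterion (biased toward responding “no”).

conservative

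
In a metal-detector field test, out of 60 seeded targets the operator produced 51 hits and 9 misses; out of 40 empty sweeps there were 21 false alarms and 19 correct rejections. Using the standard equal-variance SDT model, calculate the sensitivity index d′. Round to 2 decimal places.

H = 51/60 = 0.8500
FA = 21/40 = 0.5250
Φ⁻¹(H) = Φ⁻¹(0.8500) = 1.036
Φ⁻¹(FA) = Φ⁻¹(0.5250) = 0.063
d' = z(H) − z(FA) = 1.036 − 0.063 = 0.973

d′ = 0.97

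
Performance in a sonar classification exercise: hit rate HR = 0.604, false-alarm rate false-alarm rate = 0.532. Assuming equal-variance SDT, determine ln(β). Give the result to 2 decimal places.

ln β = -0.03

z(H) = z(0.604) = 0.264
z(FA) = z(0.532) = 0.080
ln β = −½·[z(H)² − z(FA)²] = −0.5 × (0.070 − 0.006) = -0.032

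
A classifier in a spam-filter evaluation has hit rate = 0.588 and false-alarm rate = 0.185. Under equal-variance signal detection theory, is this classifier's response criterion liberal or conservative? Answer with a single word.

z(H) = 0.222, z(FA) = -0.896
c = −½·(z(H) + z(FA)) = 0.337
c > 0 → conservative criterion (biased toward responding “no”).

conservative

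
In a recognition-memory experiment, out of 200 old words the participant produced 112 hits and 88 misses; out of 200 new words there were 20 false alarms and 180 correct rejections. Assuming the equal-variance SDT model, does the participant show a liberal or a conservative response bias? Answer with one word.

conservative

z(H) = 0.151, z(FA) = -1.282
c = −½·(z(H) + z(FA)) = 0.5655
c > 0 → conservative criterion (biased toward responding “no”).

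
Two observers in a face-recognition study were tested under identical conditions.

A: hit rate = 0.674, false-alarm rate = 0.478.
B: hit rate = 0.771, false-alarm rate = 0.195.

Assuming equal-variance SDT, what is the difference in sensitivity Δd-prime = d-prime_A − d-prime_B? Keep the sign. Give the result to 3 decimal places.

A: z(0.674) = 0.4510, z(0.478) = -0.0552, d' = 0.5062
B: z(0.771) = 0.7421, z(0.195) = -0.8596, d' = 1.6017
Δd' = d'_A − d'_B = 0.5062 − 1.6017 = -1.0955
B has the higher sensitivity.

Δd-prime = -1.096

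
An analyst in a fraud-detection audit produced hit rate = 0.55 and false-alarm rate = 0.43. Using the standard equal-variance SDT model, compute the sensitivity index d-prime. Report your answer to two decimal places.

d-prime = 0.30

Φ⁻¹(H) = Φ⁻¹(0.55) = 0.126
Φ⁻¹(FA) = Φ⁻¹(0.43) = -0.176
d' = z(H) − z(FA) = 0.126 − (-0.176) = 0.302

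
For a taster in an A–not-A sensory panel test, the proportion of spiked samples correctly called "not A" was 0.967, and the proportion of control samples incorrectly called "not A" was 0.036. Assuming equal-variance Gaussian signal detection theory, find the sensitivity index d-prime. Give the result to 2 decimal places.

z(0.967) = 1.838, z(0.036) = -1.799
d' = z(H) − z(FA) = 1.838 − (-1.799) = 3.637

d-prime = 3.64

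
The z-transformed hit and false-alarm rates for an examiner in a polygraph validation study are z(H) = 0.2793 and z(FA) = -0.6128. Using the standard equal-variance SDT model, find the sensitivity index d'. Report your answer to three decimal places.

d' = z(H) − z(FA) = 0.2793 − (-0.6128) = 0.8921

d' = 0.892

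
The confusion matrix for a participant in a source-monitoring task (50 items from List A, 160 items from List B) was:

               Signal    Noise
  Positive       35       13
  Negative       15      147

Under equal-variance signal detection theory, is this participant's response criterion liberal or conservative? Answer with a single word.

z(H) = 0.524, z(FA) = -1.397
c = −½·(z(H) + z(FA)) = 0.4365
c > 0 → conservative criterion (biased toward responding “no”).

conservative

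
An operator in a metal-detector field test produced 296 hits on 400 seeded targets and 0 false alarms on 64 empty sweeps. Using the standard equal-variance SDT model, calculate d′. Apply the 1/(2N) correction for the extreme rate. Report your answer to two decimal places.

The false-alarm rate is 0/64 = 0, so apply the 1/(2N) correction: FA → 1/(2·64) = 0.00781.
z(H) = z(0.74000) = 0.643
z(FA) = z(0.00781) = -2.418
d' = 0.643 − (-2.418) = 3.061

d′ = 3.06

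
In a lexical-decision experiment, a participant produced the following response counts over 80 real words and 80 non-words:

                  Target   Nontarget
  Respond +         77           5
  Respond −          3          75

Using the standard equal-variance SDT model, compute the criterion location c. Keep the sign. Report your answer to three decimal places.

c = -0.123

H = 77/80 = 0.9625
FA = 5/80 = 0.0625
z(H) = 1.7805
z(FA) = -1.5341
c = −½·[z(H) + z(FA)] = −0.5 × (1.7805 + (-1.5341)) = -0.1232
c < 0: the participant has a liberal response bias.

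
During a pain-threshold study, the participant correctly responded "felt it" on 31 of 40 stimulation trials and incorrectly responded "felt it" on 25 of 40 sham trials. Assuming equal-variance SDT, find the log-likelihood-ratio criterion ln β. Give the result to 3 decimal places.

H = 31/40 = 0.7750
FA = 25/40 = 0.6250
z(H) = 0.7554
z(FA) = 0.3186
ln β = −½·[z(H)² − z(FA)²] = −0.5 × (0.5706 − 0.1015) = -0.23455

ln β = -0.235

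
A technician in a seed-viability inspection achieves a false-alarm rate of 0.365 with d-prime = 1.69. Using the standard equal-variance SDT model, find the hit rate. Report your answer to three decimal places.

hit rate = 0.911

z(false-alarm rate) = z(0.365) = -0.3451
z(H) = z(FA) + d' = -0.3451 + 1.69 = 1.3449
hit rate = Φ(1.3449) = 0.9107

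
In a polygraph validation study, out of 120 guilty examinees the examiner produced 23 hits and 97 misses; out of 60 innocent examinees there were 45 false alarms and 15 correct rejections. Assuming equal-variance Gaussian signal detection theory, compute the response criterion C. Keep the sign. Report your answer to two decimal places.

H = 23/120 = 0.1917
FA = 45/60 = 0.7500
Φ⁻¹(H) = -0.872
Φ⁻¹(FA) = 0.674
c = −½·[z(H) + z(FA)] = −0.5 × (-0.872 + 0.674) = 0.099

C = 0.10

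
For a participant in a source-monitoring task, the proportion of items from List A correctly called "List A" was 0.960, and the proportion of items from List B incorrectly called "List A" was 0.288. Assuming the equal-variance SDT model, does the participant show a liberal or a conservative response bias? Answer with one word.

z(H) = 1.751, z(FA) = -0.559
c = −½·(z(H) + z(FA)) = -0.596
c < 0 → liberal criterion (biased toward responding “yes”).

liberal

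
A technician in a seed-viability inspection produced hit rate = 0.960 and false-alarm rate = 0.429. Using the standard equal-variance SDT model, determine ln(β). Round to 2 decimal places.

Φ⁻¹(H) = Φ⁻¹(0.960) = 1.751
Φ⁻¹(FA) = Φ⁻¹(0.429) = -0.179
ln β = −½·[z(H)² − z(FA)²] = −0.5 × (3.066 − 0.032) = -1.517

ln β = -1.52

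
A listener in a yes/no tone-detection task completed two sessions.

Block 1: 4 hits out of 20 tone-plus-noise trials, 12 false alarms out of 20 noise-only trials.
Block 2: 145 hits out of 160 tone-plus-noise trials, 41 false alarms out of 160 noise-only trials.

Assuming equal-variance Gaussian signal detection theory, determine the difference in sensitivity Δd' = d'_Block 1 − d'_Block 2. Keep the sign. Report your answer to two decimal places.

Block 1: z(0.2000) = -0.842, z(0.6000) = 0.253, d' = -1.095
Block 2: z(0.9062) = 1.318, z(0.2562) = -0.655, d' = 1.973
Δd' = d'_Block 1 − d'_Block 2 = -1.095 − 1.973 = -3.068
Block 2 has the higher sensitivity.

Δd' = -3.07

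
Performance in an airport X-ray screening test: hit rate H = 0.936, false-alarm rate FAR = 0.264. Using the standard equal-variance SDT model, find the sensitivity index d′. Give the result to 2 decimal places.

z(H) = z(0.936) = 1.5220
z(FA) = z(0.264) = -0.6311
d' = z(H) − z(FA) = 1.5220 − (-0.6311) = 2.1531

d′ = 2.15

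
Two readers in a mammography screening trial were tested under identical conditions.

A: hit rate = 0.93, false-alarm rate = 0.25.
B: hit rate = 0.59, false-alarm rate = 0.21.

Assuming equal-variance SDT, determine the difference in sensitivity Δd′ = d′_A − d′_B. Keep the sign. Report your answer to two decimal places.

Δd′ = 1.12

A: z(0.93) = 1.476, z(0.25) = -0.674, d' = 2.150
B: z(0.59) = 0.228, z(0.21) = -0.806, d' = 1.034
Δd' = d'_A − d'_B = 2.150 − 1.034 = 1.116
A has the higher sensitivity.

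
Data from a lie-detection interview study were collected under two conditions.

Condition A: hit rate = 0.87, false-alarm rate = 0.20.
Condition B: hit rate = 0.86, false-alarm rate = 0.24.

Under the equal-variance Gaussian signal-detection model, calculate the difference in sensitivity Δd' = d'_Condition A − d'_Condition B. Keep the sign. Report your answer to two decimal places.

Δd' = 0.18

Condition A: z(0.87) = 1.126, z(0.20) = -0.842, d' = 1.968
Condition B: z(0.86) = 1.080, z(0.24) = -0.706, d' = 1.786
Δd' = d'_Condition A − d'_Condition B = 1.968 − 1.786 = 0.182
Condition A has the higher sensitivity.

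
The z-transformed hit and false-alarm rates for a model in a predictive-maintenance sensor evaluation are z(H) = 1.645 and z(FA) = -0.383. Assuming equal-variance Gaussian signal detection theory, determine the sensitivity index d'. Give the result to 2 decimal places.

d' = z(H) − z(FA) = 1.645 − (-0.383) = 2.028

d' = 2.03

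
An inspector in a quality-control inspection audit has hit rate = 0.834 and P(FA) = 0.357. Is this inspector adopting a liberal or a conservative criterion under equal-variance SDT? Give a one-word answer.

z(H) = 0.970, z(FA) = -0.366
c = −½·(z(H) + z(FA)) = -0.302
c < 0 → liberal criterion (biased toward responding “yes”).

liberal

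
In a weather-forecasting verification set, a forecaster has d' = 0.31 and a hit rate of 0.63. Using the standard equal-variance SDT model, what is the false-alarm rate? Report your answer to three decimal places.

z(hit rate) = z(0.63) = 0.3319
z(FA) = z(H) − d' = 0.3319 − 0.31 = 0.0219
false-alarm rate = Φ(0.0219) = 0.5087

false-alarm rate = 0.509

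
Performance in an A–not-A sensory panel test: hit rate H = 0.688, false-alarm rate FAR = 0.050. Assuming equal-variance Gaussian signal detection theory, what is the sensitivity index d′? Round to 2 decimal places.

d′ = 2.14

Φ⁻¹(H) = Φ⁻¹(0.688) = 0.490
Φ⁻¹(FA) = Φ⁻¹(0.050) = -1.645
d' = z(H) − z(FA) = 0.490 − (-1.645) = 2.135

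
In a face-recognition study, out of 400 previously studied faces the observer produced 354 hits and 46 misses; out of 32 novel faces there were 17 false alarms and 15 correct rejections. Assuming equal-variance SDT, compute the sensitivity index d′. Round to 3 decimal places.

d′ = 1.122

H = 354/400 = 0.8850
FA = 17/32 = 0.5312
Φ⁻¹(H) = Φ⁻¹(0.8850) = 1.2004
Φ⁻¹(FA) = Φ⁻¹(0.5312) = 0.0783
d' = z(H) − z(FA) = 1.2004 − 0.0783 = 1.1221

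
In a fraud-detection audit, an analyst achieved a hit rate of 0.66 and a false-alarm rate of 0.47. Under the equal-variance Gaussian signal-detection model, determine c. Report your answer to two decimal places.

z(H) = 0.4125
z(FA) = -0.0753
c = −½·[z(H) + z(FA)] = −0.5 × (0.4125 + (-0.0753)) = -0.1686

c = -0.17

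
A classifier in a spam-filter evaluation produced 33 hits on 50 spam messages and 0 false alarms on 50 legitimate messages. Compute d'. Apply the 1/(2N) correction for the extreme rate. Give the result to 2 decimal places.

d' = 2.74

The false-alarm rate is 0/50 = 0, so apply the 1/(2N) correction: FA → 1/(2·50) = 0.01000.
z(H) = z(0.66000) = 0.412
z(FA) = z(0.01000) = -2.326
d' = 0.412 − (-2.326) = 2.738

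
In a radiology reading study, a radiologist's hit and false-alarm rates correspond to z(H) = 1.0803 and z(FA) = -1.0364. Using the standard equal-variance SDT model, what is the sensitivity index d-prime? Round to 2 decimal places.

d' = z(H) − z(FA) = 1.0803 − (-1.0364) = 2.1167

d-prime = 2.12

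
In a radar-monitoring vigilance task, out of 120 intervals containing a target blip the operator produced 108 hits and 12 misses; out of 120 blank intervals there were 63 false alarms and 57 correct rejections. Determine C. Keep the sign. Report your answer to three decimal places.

H = 108/120 = 0.9000
FA = 63/120 = 0.5250
Φ⁻¹(H) = Φ⁻¹(0.9000) = 1.2816
Φ⁻¹(FA) = Φ⁻¹(0.5250) = 0.0627
c = −½·[z(H) + z(FA)] = −0.5 × (1.2816 + 0.0627) = -0.67215
c < 0: the operator has a liberal response bias.

C = -0.672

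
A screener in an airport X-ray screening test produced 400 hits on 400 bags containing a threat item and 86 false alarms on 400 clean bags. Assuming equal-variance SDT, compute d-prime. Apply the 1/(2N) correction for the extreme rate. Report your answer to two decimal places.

The hit rate is 400/400 = 1, so apply the 1/(2N) correction: H → 1 − 1/(2·400) = 0.99875.
z(H) = z(0.99875) = 3.023
z(FA) = z(0.21500) = -0.789
d' = 3.023 − (-0.789) = 3.812

d-prime = 3.81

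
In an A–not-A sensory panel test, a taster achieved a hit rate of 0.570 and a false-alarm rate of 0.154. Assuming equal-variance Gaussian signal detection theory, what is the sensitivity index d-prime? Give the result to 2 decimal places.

Φ⁻¹(H) = Φ⁻¹(0.570) = 0.176
Φ⁻¹(FA) = Φ⁻¹(0.154) = -1.019
d' = z(H) − z(FA) = 0.176 − (-1.019) = 1.195

d-prime = 1.20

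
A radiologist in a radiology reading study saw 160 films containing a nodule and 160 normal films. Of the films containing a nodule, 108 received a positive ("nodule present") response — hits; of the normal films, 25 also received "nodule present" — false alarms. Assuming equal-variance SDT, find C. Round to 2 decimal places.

H = 108/160 = 0.6750
FA = 25/160 = 0.1562
z(H) = z(0.6750) = 0.454
z(FA) = z(0.1562) = -1.010
c = −½·[z(H) + z(FA)] = −0.5 × (0.454 + (-1.010)) = 0.278

C = 0.28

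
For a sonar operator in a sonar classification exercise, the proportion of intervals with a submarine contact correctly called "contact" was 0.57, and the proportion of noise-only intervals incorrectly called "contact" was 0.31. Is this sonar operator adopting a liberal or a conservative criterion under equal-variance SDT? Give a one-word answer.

conservative

z(H) = 0.176, z(FA) = -0.496
c = −½·(z(H) + z(FA)) = 0.160
c > 0 → conservative criterion (biased toward responding “no”).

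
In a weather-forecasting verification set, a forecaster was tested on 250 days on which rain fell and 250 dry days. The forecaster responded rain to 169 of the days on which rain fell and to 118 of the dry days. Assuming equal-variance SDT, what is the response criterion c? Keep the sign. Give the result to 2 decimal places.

H = 169/250 = 0.6760
FA = 118/250 = 0.4720
z(H) = 0.457
z(FA) = -0.070
c = −½·[z(H) + z(FA)] = −0.5 × (0.457 + (-0.070)) = -0.1935
c < 0: the forecaster has a liberal response bias.

c = -0.19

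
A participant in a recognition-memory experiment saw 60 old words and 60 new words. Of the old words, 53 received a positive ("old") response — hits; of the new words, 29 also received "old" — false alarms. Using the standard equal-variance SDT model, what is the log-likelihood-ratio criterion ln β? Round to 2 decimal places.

ln β = -0.71

H = 53/60 = 0.8833
FA = 29/60 = 0.4833
z(0.8833) = 1.192, z(0.4833) = -0.042
ln β = −½·[z(H)² − z(FA)²] = −0.5 × (1.421 − 0.002) = -0.7095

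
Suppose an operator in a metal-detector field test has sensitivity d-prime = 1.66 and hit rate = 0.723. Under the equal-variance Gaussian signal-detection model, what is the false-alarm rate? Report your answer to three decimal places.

z(hit rate) = z(0.723) = 0.5918
z(FA) = z(H) − d' = 0.5918 − 1.66 = -1.0682
false-alarm rate = Φ(-1.0682) = 0.1427

false-alarm rate = 0.143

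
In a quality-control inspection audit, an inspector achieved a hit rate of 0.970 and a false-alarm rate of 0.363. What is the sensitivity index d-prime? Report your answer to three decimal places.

d-prime = 2.231

z(0.970) = 1.8808, z(0.363) = -0.3505
d' = z(H) − z(FA) = 1.8808 − (-0.3505) = 2.2313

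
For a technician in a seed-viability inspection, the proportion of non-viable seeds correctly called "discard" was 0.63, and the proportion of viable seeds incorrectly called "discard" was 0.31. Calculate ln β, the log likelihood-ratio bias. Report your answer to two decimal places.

ln β = 0.07

z(H) = z(0.63) = 0.332
z(FA) = z(0.31) = -0.496
ln β = −½·[z(H)² − z(FA)²] = −0.5 × (0.110 − 0.246) = 0.068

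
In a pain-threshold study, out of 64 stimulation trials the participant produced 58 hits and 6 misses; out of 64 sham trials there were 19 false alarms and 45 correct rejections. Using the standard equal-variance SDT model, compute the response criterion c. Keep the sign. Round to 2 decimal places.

H = 58/64 = 0.9062
FA = 19/64 = 0.2969
z(H) = 1.3177
z(FA) = -0.5333
c = −½·[z(H) + z(FA)] = −0.5 × (1.3177 + (-0.5333)) = -0.3922
c < 0: the participant has a liberal response bias.

c = -0.39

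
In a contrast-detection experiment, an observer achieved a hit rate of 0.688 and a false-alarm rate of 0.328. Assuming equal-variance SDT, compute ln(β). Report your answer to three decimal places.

ln β = -0.021

z(0.688) = 0.4902, z(0.328) = -0.4454
ln β = −½·[z(H)² − z(FA)²] = −0.5 × (0.2403 − 0.1984) = -0.02095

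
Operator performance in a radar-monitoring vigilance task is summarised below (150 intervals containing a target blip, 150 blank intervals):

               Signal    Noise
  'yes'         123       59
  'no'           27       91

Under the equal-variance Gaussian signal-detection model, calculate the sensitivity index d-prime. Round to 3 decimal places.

H = 123/150 = 0.8200
FA = 59/150 = 0.3933
z(H) = z(0.8200) = 0.9154
z(FA) = z(0.3933) = -0.2707
d' = z(H) − z(FA) = 0.9154 − (-0.2707) = 1.1861

d-prime = 1.186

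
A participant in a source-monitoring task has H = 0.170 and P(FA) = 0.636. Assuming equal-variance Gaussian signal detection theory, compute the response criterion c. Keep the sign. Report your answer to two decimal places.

Φ⁻¹(H) = Φ⁻¹(0.170) = -0.9542
Φ⁻¹(FA) = Φ⁻¹(0.636) = 0.3478
c = −½·[z(H) + z(FA)] = −0.5 × (-0.9542 + 0.3478) = 0.3032

c = 0.30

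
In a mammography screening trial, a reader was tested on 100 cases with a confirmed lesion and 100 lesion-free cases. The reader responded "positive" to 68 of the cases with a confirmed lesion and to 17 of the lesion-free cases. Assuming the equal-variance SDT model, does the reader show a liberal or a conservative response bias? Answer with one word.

z(H) = 0.468, z(FA) = -0.954
c = −½·(z(H) + z(FA)) = 0.243
c > 0 → conservative criterion (biased toward responding “no”).

conservative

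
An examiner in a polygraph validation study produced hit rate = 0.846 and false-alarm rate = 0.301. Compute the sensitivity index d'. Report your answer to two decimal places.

z(H) = z(0.846) = 1.019
z(FA) = z(0.301) = -0.522
d' = z(H) − z(FA) = 1.019 − (-0.522) = 1.541

d' = 1.54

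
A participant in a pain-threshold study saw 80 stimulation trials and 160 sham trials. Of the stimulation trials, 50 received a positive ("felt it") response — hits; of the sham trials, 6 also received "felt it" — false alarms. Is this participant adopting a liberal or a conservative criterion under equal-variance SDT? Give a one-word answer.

conservative

z(H) = 0.319, z(FA) = -1.780
c = −½·(z(H) + z(FA)) = 0.7305
c > 0 → conservative criterion (biased toward responding “no”).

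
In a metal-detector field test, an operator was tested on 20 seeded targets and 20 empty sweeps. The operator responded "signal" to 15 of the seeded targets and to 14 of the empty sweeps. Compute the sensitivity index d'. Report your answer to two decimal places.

H = 15/20 = 0.7500
FA = 14/20 = 0.7000
z(H) = z(0.7500) = 0.6745
z(FA) = z(0.7000) = 0.5244
d' = z(H) − z(FA) = 0.6745 − 0.5244 = 0.1501

d' = 0.15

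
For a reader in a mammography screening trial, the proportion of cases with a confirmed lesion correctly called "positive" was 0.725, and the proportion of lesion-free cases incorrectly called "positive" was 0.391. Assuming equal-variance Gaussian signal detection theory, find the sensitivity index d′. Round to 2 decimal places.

z(H) = z(0.725) = 0.5978
z(FA) = z(0.391) = -0.2767
d' = z(H) − z(FA) = 0.5978 − (-0.2767) = 0.8745

d′ = 0.87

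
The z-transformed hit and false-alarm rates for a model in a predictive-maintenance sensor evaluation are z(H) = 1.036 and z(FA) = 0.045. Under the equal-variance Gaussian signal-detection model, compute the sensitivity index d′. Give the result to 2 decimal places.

d′ = 0.99

d' = z(H) − z(FA) = 1.036 − 0.045 = 0.991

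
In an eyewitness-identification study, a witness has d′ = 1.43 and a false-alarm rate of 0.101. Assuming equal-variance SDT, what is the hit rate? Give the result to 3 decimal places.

z(false-alarm rate) = z(0.101) = -1.2759
z(H) = z(FA) + d' = -1.2759 + 1.43 = 0.1541
hit rate = Φ(0.1541) = 0.5612

hit rate = 0.561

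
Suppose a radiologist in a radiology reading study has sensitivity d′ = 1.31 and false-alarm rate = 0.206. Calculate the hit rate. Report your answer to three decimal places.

hit rate = 0.688

z(false-alarm rate) = z(0.206) = -0.8204
z(H) = z(FA) + d' = -0.8204 + 1.31 = 0.4896
hit rate = Φ(0.4896) = 0.6878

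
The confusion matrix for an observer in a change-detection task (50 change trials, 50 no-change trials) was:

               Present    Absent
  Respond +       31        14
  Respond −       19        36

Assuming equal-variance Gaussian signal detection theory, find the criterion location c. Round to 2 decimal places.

c = 0.14

H = 31/50 = 0.6200
FA = 14/50 = 0.2800
z(H) = z(0.6200) = 0.3055
z(FA) = z(0.2800) = -0.5828
c = −½·[z(H) + z(FA)] = −0.5 × (0.3055 + (-0.5828)) = 0.13865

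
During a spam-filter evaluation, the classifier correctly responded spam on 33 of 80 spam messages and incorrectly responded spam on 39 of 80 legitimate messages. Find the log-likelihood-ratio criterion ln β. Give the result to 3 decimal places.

H = 33/80 = 0.4125
FA = 39/80 = 0.4875
z(H) = z(0.4125) = -0.2211
z(FA) = z(0.4875) = -0.0313
ln β = −½·[z(H)² − z(FA)²] = −0.5 × (0.0489 − 0.0010) = -0.02395

ln β = -0.024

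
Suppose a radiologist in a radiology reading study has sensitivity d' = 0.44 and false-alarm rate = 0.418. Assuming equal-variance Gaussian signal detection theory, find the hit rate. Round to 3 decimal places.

z(false-alarm rate) = z(0.418) = -0.2070
z(H) = z(FA) + d' = -0.2070 + 0.44 = 0.2330
hit rate = Φ(0.2330) = 0.5921

hit rate = 0.592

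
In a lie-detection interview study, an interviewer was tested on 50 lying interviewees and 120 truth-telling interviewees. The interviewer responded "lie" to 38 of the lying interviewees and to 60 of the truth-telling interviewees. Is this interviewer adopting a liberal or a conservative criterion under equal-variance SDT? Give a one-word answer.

liberal

z(H) = 0.706, z(FA) = 0.000
c = −½·(z(H) + z(FA)) = -0.353
c < 0 → liberal criterion (biased toward responding “yes”).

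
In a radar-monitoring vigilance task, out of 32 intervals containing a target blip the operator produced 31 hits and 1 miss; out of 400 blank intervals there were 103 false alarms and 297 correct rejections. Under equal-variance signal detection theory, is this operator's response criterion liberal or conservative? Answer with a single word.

liberal

z(H) = 1.863, z(FA) = -0.651
c = −½·(z(H) + z(FA)) = -0.606
c < 0 → liberal criterion (biased toward responding “yes”).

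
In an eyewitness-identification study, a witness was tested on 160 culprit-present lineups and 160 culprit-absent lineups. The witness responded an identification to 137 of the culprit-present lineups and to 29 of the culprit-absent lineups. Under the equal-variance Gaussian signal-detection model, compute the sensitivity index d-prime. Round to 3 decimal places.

H = 137/160 = 0.8562
FA = 29/160 = 0.1812
z(0.8562) = 1.0634, z(0.1812) = -0.9108
d' = z(H) − z(FA) = 1.0634 − (-0.9108) = 1.9742

d-prime = 1.974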